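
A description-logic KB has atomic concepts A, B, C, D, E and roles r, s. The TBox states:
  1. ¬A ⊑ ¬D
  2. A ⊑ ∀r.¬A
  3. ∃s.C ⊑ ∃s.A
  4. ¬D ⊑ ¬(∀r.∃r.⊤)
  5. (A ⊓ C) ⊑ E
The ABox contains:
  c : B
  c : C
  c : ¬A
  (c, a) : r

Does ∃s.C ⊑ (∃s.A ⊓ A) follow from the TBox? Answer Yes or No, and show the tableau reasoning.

1. ∃s.C ⊑ (∃s.A ⊓ A)  ⇔  (∃s.C ⊓ (∀s.¬A ⊔ ¬A)) unsat w.r.t. T
   apply at x₀: ∃s.C⊑∃s.A
   open: L(x₀) ⊇ {¬A, ¬D, ∃r.∀r.⊥, ∃s.A, ∃s.C} (+ ∃-successors)
2. Hence ∃s.C ⊑ (∃s.A ⊓ A): not entailed.

No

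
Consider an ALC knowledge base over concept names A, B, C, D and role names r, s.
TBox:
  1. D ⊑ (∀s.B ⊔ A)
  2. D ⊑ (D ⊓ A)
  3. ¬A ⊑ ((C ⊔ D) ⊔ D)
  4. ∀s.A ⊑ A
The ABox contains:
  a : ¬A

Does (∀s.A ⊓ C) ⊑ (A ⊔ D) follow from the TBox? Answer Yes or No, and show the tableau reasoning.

Yes

1. (∀s.A ⊓ C) ⊑ (A ⊔ D)  ⇔  ((∀s.A ⊓ C) ⊓ (¬A ⊓ ¬D)) unsat w.r.t. T
   all branches close; clash {D, ¬D} at x₀
2. Hence (∀s.A ⊓ C) ⊑ (A ⊔ D): entailed.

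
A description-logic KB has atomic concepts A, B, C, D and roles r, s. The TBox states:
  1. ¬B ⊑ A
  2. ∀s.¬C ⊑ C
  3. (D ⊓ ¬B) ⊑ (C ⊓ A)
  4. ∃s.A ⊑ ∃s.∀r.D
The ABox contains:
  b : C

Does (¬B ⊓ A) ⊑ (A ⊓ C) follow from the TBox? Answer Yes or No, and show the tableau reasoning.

No

1. (¬B ⊓ A) ⊑ (A ⊓ C)  ⇔  ((¬B ⊓ A) ⊓ (¬A ⊔ ¬C)) unsat w.r.t. T
   open: L(x₀) ⊇ {A, ¬B, ¬C, ¬D, ∀s.¬A, …} (+ ∃-successors)
2. Hence (¬B ⊓ A) ⊑ (A ⊓ C): not entailed.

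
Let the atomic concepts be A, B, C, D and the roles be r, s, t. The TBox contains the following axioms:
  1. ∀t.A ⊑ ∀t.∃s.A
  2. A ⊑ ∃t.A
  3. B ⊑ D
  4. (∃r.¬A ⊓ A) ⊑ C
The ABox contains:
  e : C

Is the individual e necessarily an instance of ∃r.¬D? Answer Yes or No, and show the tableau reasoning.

1. e : ∃r.¬D?  L(e) = {C} ∪ {∀r.D}
   open: L(e) ⊇ {C, ¬A, ¬B, ∀r.D, ∃t.¬A} (+ ∃-successors) — e ∉ ∃r.¬D possible
2. Hence e : ∃r.¬D: not entailed.

No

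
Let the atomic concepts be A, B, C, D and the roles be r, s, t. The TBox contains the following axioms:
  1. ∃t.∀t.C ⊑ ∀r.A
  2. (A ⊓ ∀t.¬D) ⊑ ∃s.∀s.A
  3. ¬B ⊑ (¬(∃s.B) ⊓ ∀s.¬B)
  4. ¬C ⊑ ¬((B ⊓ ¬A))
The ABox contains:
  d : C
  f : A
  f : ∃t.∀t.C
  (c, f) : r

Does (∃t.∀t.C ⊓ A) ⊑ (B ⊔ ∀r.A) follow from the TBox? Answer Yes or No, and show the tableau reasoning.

1. (∃t.∀t.C ⊓ A) ⊑ (B ⊔ ∀r.A)  ⇔  ((∃t.∀t.C ⊓ A) ⊓ (¬B ⊓ ∃r.¬A)) unsat w.r.t. T
   all branches close; clash {A, ¬A} at an ∃-successor
2. Hence (∃t.∀t.C ⊓ A) ⊑ (B ⊔ ∀r.A): entailed.

Yes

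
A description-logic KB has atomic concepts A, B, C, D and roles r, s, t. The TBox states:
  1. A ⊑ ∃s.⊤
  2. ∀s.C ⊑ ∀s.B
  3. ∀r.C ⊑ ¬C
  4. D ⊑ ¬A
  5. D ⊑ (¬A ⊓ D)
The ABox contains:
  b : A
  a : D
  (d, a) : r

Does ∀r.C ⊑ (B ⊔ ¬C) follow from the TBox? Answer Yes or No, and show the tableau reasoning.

1. ∀r.C ⊑ (B ⊔ ¬C)  ⇔  (∀r.C ⊓ (¬B ⊓ C)) unsat w.r.t. T
   all branches close; clash {C, ¬C} at x₀
2. Hence ∀r.C ⊑ (B ⊔ ¬C): entailed.

Yes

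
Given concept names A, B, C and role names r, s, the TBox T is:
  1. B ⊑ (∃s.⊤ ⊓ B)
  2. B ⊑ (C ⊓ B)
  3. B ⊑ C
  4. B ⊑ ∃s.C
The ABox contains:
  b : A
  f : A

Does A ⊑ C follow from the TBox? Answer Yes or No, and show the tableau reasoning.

1. A ⊑ C  ⇔  (A ⊓ ¬C) unsat w.r.t. T
   open: L(x₀) ⊇ {A, ¬B, ¬C}
2. Hence A ⊑ C: not entailed.

No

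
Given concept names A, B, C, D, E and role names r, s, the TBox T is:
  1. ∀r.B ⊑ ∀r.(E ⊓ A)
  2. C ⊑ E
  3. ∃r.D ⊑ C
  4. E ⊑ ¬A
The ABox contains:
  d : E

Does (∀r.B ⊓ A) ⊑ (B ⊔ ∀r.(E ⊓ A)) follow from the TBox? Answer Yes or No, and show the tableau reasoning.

Yes

1. (∀r.B ⊓ A) ⊑ (B ⊔ ∀r.(E ⊓ A))  ⇔  ((∀r.B ⊓ A) ⊓ (¬B ⊓ ∃r.(¬E ⊔ ¬A))) unsat w.r.t. T
   all branches close; clash {A, ¬A} at x₀
2. Hence (∀r.B ⊓ A) ⊑ (B ⊔ ∀r.(E ⊓ A)): entailed.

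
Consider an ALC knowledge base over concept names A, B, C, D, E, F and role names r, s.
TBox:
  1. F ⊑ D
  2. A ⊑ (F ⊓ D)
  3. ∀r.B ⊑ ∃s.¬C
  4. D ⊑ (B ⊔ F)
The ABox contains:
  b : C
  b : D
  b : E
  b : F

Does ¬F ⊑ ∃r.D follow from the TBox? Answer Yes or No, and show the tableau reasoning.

1. ¬F ⊑ ∃r.D  ⇔  (¬F ⊓ ∀r.¬D) unsat w.r.t. T
   open: L(x₀) ⊇ {¬A, ¬D, ¬F, ∀r.¬D, ∃r.¬B} (+ ∃-successors)
2. Hence ¬F ⊑ ∃r.D: not entailed.

No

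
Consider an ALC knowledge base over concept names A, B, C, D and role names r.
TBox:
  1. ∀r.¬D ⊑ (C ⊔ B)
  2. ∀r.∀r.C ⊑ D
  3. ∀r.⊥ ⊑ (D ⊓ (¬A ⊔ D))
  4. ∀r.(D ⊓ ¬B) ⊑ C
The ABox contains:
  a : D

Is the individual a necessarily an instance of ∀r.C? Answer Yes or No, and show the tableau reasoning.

No

1. a : ∀r.C?  L(a) = {D} ∪ {∃r.¬C}
   open: L(a) ⊇ {D, ∃r.(¬D ⊔ B), ∃r.D, ∃r.¬C, ∃r.⊤} (+ ∃-successors) — a ∉ ∀r.C possible
2. Hence a : ∀r.C: not entailed.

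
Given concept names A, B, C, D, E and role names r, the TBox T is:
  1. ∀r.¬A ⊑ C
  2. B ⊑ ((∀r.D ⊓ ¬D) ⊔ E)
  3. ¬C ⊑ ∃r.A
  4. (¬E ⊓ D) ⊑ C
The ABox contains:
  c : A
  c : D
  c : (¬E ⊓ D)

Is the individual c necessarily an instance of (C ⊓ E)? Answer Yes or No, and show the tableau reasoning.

1. c : (C ⊓ E)?  L(c) = {A, D, (¬E ⊓ D)} ∪ {(¬C ⊔ ¬E)}
   apply at c: (¬E ⊓ D)⊑C
   open: L(c) ⊇ {A, C, D, ¬B, ¬E} — c ∉ (C ⊓ E) possible
2. Hence c : (C ⊓ E): not entailed.

No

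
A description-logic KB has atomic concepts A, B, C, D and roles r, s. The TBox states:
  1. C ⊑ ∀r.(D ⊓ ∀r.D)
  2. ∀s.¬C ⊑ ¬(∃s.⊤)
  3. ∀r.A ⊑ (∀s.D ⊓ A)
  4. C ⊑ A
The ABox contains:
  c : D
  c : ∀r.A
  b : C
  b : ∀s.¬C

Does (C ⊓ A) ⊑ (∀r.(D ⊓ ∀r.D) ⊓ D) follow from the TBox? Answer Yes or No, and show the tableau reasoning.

No

1. (C ⊓ A) ⊑ (∀r.(D ⊓ ∀r.D) ⊓ D)  ⇔  ((C ⊓ A) ⊓ (∃r.(¬D ⊔ ∃r.¬D) ⊔ ¬D)) unsat w.r.t. T
   apply at x₀: C⊑∀r.(D ⊓ ∀r.D)
   open: L(x₀) ⊇ {A, C, ¬D, ∀r.(D ⊓ ∀r.D), ∃r.¬A, …} (+ ∃-successors)
2. Hence (C ⊓ A) ⊑ (∀r.(D ⊓ ∀r.D) ⊓ D): not entailed.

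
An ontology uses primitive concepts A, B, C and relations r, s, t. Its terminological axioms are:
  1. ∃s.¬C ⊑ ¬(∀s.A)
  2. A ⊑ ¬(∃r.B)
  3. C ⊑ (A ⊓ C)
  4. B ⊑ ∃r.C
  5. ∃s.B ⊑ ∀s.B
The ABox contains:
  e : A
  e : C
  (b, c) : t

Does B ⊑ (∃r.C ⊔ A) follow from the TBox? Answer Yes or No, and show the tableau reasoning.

1. B ⊑ (∃r.C ⊔ A)  ⇔  (B ⊓ (∀r.¬C ⊓ ¬A)) unsat w.r.t. T
   all branches close; clash {A, ¬A} at x₀
2. Hence B ⊑ (∃r.C ⊔ A): entailed.

Yes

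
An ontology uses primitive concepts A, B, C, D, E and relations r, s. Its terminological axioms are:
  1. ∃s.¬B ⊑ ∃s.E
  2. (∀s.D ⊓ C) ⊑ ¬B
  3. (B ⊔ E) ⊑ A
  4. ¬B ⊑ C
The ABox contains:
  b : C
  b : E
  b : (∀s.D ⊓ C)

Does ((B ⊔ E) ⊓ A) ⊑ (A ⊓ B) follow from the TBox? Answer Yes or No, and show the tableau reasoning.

1. ((B ⊔ E) ⊓ A) ⊑ (A ⊓ B)  ⇔  (((B ⊔ E) ⊓ A) ⊓ (¬A ⊔ ¬B)) unsat w.r.t. T
   open: L(x₀) ⊇ {A, C, E, ¬B, ∀s.B}
2. Hence ((B ⊔ E) ⊓ A) ⊑ (A ⊓ B): not entailed.

No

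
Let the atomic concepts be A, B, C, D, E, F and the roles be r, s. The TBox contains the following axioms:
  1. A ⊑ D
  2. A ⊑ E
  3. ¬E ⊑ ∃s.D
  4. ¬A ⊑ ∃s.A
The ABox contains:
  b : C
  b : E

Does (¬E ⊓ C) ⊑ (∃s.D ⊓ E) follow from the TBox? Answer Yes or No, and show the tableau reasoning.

No

1. (¬E ⊓ C) ⊑ (∃s.D ⊓ E)  ⇔  ((¬E ⊓ C) ⊓ (∀s.¬D ⊔ ¬E)) unsat w.r.t. T
   apply at x₀: ¬E⊑∃s.D
   open: L(x₀) ⊇ {C, ¬A, ¬E, ∃s.A, ∃s.D} (+ ∃-successors)
2. Hence (¬E ⊓ C) ⊑ (∃s.D ⊓ E): not entailed.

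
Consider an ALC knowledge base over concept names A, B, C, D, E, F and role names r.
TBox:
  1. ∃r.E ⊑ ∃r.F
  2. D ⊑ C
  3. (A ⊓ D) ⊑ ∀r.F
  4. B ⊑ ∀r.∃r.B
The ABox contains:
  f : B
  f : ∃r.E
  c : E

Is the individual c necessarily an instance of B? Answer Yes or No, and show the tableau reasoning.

No

1. c : B?  L(c) = {E} ∪ {¬B}
   open: L(c) ⊇ {E, ¬B, ¬D, ∀r.¬E} — c ∉ B possible
2. Hence c : B: not entailed.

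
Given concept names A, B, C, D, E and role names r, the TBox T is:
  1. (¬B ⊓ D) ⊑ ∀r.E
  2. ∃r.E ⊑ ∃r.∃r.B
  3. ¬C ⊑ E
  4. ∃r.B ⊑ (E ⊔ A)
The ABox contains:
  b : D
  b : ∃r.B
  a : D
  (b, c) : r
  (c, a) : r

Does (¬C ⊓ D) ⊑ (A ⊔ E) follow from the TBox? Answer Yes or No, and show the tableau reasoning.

Yes

1. (¬C ⊓ D) ⊑ (A ⊔ E)  ⇔  ((¬C ⊓ D) ⊓ (¬A ⊓ ¬E)) unsat w.r.t. T
   all branches close; clash {E, ¬E} at x₀
2. Hence (¬C ⊓ D) ⊑ (A ⊔ E): entailed.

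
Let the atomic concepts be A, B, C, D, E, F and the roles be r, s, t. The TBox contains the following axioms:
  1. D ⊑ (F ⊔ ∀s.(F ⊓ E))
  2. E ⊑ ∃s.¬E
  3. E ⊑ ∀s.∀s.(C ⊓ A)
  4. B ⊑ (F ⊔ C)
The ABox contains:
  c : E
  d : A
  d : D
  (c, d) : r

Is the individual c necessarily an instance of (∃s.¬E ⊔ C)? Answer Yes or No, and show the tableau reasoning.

1. c : (∃s.¬E ⊔ C)?  L(c) = {E} ∪ {(∀s.E ⊓ ¬C)}
   clash {C, ¬C} at c — c ∈ (∃s.¬E ⊔ C)
2. Hence c : (∃s.¬E ⊔ C): entailed.

Yes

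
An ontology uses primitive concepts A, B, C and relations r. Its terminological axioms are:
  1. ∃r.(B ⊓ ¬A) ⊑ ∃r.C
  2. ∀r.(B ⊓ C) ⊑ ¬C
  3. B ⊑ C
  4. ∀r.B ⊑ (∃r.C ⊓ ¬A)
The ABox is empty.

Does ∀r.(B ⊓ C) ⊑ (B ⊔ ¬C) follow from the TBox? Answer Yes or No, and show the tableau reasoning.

1. ∀r.(B ⊓ C) ⊑ (B ⊔ ¬C)  ⇔  (∀r.(B ⊓ C) ⊓ (¬B ⊓ C)) unsat w.r.t. T
   all branches close; clash {C, ¬C} at x₀
2. Hence ∀r.(B ⊓ C) ⊑ (B ⊔ ¬C): entailed.

Yes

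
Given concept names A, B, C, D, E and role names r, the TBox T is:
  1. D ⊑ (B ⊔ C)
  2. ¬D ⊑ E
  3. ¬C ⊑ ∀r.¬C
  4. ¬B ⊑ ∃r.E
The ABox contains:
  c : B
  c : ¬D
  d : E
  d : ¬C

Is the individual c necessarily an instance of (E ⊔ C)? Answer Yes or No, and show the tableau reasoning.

Yes

1. c : (E ⊔ C)?  L(c) = {B, ¬D} ∪ {(¬E ⊓ ¬C)}
   clash {E, ¬E} at c — c ∈ (E ⊔ C)
2. Hence c : (E ⊔ C): entailed.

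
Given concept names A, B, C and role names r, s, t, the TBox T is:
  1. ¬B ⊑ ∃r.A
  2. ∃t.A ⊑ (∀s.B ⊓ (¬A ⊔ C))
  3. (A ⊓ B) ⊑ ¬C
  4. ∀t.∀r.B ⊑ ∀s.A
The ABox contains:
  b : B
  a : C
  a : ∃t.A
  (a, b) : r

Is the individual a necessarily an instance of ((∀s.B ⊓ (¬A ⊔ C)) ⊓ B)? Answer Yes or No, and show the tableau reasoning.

1. a : ((∀s.B ⊓ (¬A ⊔ C)) ⊓ B)?  L(a) = {C, ∃t.A} ∪ {((∃s.¬B ⊔ (A ⊓ ¬C)) ⊔ ¬B)}
   apply at a: ∃t.A⊑(∀s.B ⊓ (¬A ⊔ C))
   open: L(a) ⊇ {C, ¬A, ¬B, ∀s.B, ∃r.A, …} (+ ∃-successors) — a ∉ ((∀s.B ⊓ (¬A ⊔ C)) ⊓ B) possible
2. Hence a : ((∀s.B ⊓ (¬A ⊔ C)) ⊓ B): not entailed.

No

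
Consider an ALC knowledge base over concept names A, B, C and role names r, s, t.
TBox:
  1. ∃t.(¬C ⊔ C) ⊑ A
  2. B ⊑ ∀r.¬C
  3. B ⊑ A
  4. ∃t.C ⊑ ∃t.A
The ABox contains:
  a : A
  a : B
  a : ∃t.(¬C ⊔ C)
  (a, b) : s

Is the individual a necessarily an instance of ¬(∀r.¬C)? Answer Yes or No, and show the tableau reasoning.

No

1. a : ¬(∀r.¬C)?  L(a) = {A, B, ∃t.(¬C ⊔ C)} ∪ {∀r.¬C}
   open: L(a) ⊇ {A, B, ∀r.¬C, ∀t.¬C, ∃t.(¬C ⊔ C)} (+ ∃-successors) — a ∉ ¬(∀r.¬C) possible
2. Hence a : ¬(∀r.¬C): not entailed.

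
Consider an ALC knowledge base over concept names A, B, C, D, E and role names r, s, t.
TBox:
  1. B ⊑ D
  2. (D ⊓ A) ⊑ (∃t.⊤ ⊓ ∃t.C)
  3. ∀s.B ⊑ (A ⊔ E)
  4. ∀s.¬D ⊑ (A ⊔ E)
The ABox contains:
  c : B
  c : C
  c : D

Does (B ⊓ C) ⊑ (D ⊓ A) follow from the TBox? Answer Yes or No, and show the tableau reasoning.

1. (B ⊓ C) ⊑ (D ⊓ A)  ⇔  ((B ⊓ C) ⊓ (¬D ⊔ ¬A)) unsat w.r.t. T
   apply at x₀: B⊑D
   open: L(x₀) ⊇ {B, C, D, ¬A, ∃s.D, …} (+ ∃-successors)
2. Hence (B ⊓ C) ⊑ (D ⊓ A): not entailed.

No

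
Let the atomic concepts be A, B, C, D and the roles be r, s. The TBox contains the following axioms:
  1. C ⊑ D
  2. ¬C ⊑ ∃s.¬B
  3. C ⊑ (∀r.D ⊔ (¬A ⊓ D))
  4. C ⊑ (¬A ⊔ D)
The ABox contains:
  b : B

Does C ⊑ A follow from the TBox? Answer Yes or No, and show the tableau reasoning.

No

1. C ⊑ A  ⇔  (C ⊓ ¬A) unsat w.r.t. T
   apply at x₀: C⊑D; C⊑(∀r.D ⊔ (¬A ⊓ D)); C⊑(¬A ⊔ D)
   open: L(x₀) ⊇ {C, D, ¬A, ∀r.D}
2. Hence C ⊑ A: not entailed.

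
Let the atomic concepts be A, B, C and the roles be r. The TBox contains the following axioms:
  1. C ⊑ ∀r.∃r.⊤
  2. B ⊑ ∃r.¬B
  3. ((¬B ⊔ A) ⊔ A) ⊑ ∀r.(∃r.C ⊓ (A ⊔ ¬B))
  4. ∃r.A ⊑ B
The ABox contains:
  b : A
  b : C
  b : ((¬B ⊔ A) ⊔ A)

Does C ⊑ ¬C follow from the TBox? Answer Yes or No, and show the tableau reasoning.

No

1. C ⊑ ¬C  ⇔  (C ⊓ C) unsat w.r.t. T
   apply at x₀: C⊑∀r.∃r.⊤
   open: L(x₀) ⊇ {C, ¬B, ∀r.(∃r.C ⊓ (A ⊔ ¬B)), ∀r.¬A, ∀r.∃r.⊤}
2. Hence C ⊑ ¬C: not entailed.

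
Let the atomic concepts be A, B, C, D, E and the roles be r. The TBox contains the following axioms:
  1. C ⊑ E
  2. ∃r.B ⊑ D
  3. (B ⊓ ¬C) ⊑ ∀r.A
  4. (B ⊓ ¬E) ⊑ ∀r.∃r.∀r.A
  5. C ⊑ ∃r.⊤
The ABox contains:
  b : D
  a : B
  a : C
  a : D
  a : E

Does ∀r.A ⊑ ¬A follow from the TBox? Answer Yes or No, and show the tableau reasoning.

1. ∀r.A ⊑ ¬A  ⇔  (∀r.A ⊓ A) unsat w.r.t. T
   open: L(x₀) ⊇ {A, ¬B, ¬C, ∀r.A, ∀r.¬B}
2. Hence ∀r.A ⊑ ¬A: not entailed.

No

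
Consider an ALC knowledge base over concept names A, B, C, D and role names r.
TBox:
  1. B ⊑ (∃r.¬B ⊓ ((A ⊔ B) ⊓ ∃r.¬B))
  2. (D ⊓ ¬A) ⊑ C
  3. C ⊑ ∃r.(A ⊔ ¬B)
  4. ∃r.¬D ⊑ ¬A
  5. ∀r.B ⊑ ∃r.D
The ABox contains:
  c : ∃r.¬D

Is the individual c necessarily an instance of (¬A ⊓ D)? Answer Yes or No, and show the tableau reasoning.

No

1. c : (¬A ⊓ D)?  L(c) = {∃r.¬D} ∪ {(A ⊔ ¬D)}
   apply at c: ∃r.¬D⊑¬A
   open: L(c) ⊇ {¬A, ¬B, ¬C, ¬D, ∃r.¬B, …} (+ ∃-successors) — c ∉ (¬A ⊓ D) possible
2. Hence c : (¬A ⊓ D): not entailed.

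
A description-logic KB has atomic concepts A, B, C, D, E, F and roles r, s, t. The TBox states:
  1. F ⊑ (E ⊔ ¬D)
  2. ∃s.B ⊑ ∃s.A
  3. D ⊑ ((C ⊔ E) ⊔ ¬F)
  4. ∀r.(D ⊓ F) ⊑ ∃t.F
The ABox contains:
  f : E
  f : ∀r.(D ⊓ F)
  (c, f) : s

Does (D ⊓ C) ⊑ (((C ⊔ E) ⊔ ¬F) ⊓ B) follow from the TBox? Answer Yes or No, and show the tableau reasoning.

No

1. (D ⊓ C) ⊑ (((C ⊔ E) ⊔ ¬F) ⊓ B)  ⇔  ((D ⊓ C) ⊓ (((¬C ⊓ ¬E) ⊓ F) ⊔ ¬B)) unsat w.r.t. T
   apply at x₀: D⊑((C ⊔ E) ⊔ ¬F)
   open: L(x₀) ⊇ {C, D, ¬B, ¬F, ∀s.¬B, …} (+ ∃-successors)
2. Hence (D ⊓ C) ⊑ (((C ⊔ E) ⊔ ¬F) ⊓ B): not entailed.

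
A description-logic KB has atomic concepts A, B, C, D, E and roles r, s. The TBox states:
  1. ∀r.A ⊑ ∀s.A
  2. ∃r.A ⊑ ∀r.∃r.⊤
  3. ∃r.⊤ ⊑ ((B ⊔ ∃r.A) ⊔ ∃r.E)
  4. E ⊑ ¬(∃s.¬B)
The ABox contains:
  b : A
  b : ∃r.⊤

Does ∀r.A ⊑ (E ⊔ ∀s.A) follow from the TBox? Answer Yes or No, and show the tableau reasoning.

1. ∀r.A ⊑ (E ⊔ ∀s.A)  ⇔  (∀r.A ⊓ (¬E ⊓ ∃s.¬A)) unsat w.r.t. T
   all branches close; clash {A, ¬A} at an ∃-successor
2. Hence ∀r.A ⊑ (E ⊔ ∀s.A): entailed.

Yes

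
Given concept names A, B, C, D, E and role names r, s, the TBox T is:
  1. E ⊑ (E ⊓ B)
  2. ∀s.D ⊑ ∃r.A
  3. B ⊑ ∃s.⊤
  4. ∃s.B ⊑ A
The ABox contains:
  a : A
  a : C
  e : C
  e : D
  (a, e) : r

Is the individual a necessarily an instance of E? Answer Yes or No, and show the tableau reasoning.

No

1. a : E?  L(a) = {A, C} ∪ {¬E}
   open: L(a) ⊇ {A, C, ¬B, ¬E, ∃s.¬D} (+ ∃-successors) — a ∉ E possible
2. Hence a : E: not entailed.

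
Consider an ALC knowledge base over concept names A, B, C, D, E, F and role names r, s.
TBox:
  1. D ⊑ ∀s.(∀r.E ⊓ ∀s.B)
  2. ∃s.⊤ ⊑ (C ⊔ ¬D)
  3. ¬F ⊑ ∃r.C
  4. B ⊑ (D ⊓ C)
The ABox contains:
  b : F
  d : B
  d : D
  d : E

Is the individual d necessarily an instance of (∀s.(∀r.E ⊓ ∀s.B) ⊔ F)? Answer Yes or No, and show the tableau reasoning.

Yes

1. d : (∀s.(∀r.E ⊓ ∀s.B) ⊔ F)?  L(d) = {B, D, E} ∪ {(∃s.(∃r.¬E ⊔ ∃s.¬B) ⊓ ¬F)}
   clash {B, ¬B} at an ∃-successor — d ∈ (∀s.(∀r.E ⊓ ∀s.B) ⊔ F)
2. Hence d : (∀s.(∀r.E ⊓ ∀s.B) ⊔ F): entailed.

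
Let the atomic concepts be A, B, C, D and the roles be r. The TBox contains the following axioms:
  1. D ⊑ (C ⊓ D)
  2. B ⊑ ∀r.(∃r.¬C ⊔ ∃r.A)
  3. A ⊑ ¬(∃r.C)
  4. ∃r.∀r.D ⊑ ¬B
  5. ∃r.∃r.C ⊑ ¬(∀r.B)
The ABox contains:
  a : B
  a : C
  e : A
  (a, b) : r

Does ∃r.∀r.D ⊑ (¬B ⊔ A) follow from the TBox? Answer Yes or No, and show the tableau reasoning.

Yes

1. ∃r.∀r.D ⊑ (¬B ⊔ A)  ⇔  (∃r.∀r.D ⊓ (B ⊓ ¬A)) unsat w.r.t. T
   all branches close; clash {B, ¬B} at x₀
2. Hence ∃r.∀r.D ⊑ (¬B ⊔ A): entailed.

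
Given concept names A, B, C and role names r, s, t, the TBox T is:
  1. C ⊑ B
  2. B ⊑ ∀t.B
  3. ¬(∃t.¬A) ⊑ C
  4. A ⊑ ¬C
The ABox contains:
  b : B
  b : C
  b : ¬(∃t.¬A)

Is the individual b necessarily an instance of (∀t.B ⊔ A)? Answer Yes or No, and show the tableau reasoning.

1. b : (∀t.B ⊔ A)?  L(b) = {B, C, ¬(∃t.¬A)} ∪ {(∃t.¬B ⊓ ¬A)}
   clash {B, ¬B} at an ∃-successor — b ∈ (∀t.B ⊔ A)
2. Hence b : (∀t.B ⊔ A): entailed.

Yes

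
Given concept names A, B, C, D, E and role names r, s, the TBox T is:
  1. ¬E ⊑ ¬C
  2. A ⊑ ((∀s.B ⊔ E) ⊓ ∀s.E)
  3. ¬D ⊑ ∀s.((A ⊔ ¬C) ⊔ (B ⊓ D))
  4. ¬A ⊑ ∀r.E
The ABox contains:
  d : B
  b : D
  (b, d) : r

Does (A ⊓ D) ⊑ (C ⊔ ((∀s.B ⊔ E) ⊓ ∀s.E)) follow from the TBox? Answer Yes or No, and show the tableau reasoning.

Yes

1. (A ⊓ D) ⊑ (C ⊔ ((∀s.B ⊔ E) ⊓ ∀s.E))  ⇔  ((A ⊓ D) ⊓ (¬C ⊓ ((∃s.¬B ⊓ ¬E) ⊔ ∃s.¬E))) unsat w.r.t. T
   all branches close; clash {E, ¬E} at an ∃-successor
2. Hence (A ⊓ D) ⊑ (C ⊔ ((∀s.B ⊔ E) ⊓ ∀s.E)): entailed.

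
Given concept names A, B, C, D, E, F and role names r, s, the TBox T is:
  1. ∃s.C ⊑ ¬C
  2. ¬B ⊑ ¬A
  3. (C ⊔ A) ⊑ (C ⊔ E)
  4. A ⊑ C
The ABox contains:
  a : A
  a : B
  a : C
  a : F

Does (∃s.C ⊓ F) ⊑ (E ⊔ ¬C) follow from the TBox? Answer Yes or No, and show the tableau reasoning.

Yes

1. (∃s.C ⊓ F) ⊑ (E ⊔ ¬C)  ⇔  ((∃s.C ⊓ F) ⊓ (¬E ⊓ C)) unsat w.r.t. T
   all branches close; clash {C, ¬C} at x₀
2. Hence (∃s.C ⊓ F) ⊑ (E ⊔ ¬C): entailed.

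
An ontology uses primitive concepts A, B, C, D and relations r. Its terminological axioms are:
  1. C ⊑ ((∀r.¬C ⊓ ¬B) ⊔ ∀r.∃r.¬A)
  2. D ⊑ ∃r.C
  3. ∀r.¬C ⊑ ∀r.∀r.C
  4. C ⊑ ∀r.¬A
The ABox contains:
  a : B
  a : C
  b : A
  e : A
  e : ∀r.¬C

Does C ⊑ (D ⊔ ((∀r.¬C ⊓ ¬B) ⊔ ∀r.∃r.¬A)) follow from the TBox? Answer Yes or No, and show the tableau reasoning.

1. C ⊑ (D ⊔ ((∀r.¬C ⊓ ¬B) ⊔ ∀r.∃r.¬A))  ⇔  (C ⊓ (¬D ⊓ ((∃r.C ⊔ B) ⊓ ∃r.∀r.A))) unsat w.r.t. T
   all branches close; clash {A, ¬A} at an ∃-successor
2. Hence C ⊑ (D ⊔ ((∀r.¬C ⊓ ¬B) ⊔ ∀r.∃r.¬A)): entailed.

Yes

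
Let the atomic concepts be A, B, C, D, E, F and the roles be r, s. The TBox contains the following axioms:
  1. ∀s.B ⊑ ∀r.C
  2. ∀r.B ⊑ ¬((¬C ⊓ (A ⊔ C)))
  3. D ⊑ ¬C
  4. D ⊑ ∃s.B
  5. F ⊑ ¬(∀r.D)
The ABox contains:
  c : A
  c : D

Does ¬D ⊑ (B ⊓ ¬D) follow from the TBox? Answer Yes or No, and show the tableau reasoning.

No

1. ¬D ⊑ (B ⊓ ¬D)  ⇔  (¬D ⊓ (¬B ⊔ D)) unsat w.r.t. T
   open: L(x₀) ⊇ {¬B, ¬D, ¬F, ∃r.¬B, ∃s.¬B} (+ ∃-successors)
2. Hence ¬D ⊑ (B ⊓ ¬D): not entailed.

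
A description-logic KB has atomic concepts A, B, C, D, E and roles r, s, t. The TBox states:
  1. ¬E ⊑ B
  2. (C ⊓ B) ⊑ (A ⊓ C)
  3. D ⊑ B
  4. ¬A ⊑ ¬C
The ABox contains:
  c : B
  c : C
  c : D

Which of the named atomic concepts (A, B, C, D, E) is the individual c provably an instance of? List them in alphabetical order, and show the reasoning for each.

{A, B, C, D}

1. c : A?  L(c) = {B, C, D} ∪ {¬A}
   clash {C, ¬C} at c — c ∈ A
2. c : B?  L(c) = {B, C, D} ∪ {¬B}
   clash {B, ¬B} at c — c ∈ B
3. c : C?  L(c) = {B, C, D} ∪ {¬C}
   clash {C, ¬C} at c — c ∈ C
4. c : D?  L(c) = {B, C, D} ∪ {¬D}
   clash {D, ¬D} at c — c ∈ D
5. c : E?  L(c) = {B, C, D} ∪ {¬E}
   open: L(c) ⊇ {A, B, C, D, ¬E} — c ∉ E possible
6. Entailed for c: {A, B, C, D}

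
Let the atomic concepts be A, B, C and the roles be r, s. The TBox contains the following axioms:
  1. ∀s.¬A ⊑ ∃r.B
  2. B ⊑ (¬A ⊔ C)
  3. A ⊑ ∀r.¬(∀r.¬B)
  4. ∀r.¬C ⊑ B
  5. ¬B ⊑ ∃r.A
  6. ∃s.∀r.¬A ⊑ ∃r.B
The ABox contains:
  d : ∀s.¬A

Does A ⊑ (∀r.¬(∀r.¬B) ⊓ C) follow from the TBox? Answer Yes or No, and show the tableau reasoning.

No

1. A ⊑ (∀r.¬(∀r.¬B) ⊓ C)  ⇔  (A ⊓ (∃r.∀r.¬B ⊔ ¬C)) unsat w.r.t. T
   apply at x₀: A⊑∀r.¬(∀r.¬B)
   open: L(x₀) ⊇ {A, ¬B, ¬C, ∀r.∃r.B, ∀s.∃r.A, …} (+ ∃-successors)
2. Hence A ⊑ (∀r.¬(∀r.¬B) ⊓ C): not entailed.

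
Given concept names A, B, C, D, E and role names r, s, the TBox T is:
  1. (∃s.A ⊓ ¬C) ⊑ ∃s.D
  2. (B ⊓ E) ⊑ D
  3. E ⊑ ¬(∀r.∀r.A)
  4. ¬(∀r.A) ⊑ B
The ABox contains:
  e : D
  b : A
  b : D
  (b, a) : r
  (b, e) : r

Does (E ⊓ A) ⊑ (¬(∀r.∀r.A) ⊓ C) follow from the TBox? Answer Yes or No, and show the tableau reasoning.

No

1. (E ⊓ A) ⊑ (¬(∀r.∀r.A) ⊓ C)  ⇔  ((E ⊓ A) ⊓ (∀r.∀r.A ⊔ ¬C)) unsat w.r.t. T
   apply at x₀: E⊑¬(∀r.∀r.A)
   open: L(x₀) ⊇ {A, E, ¬B, ¬C, ∀r.A, …} (+ ∃-successors)
2. Hence (E ⊓ A) ⊑ (¬(∀r.∀r.A) ⊓ C): not entailed.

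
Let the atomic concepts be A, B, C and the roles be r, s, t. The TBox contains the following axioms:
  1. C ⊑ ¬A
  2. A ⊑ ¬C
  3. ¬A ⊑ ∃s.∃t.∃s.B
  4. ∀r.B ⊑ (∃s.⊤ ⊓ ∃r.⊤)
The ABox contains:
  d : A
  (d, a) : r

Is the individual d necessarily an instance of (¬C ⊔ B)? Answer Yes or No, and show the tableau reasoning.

1. d : (¬C ⊔ B)?  L(d) = {A} ∪ {(C ⊓ ¬B)}
   clash {C, ¬C} at d — d ∈ (¬C ⊔ B)
2. Hence d : (¬C ⊔ B): entailed.

Yes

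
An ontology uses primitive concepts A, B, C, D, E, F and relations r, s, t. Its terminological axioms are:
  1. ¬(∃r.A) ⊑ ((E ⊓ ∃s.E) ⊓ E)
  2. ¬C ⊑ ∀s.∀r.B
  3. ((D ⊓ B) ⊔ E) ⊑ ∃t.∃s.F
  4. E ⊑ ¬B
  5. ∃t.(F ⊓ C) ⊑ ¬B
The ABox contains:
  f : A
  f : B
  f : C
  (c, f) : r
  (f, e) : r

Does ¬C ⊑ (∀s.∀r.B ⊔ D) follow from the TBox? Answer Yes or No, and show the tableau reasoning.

Yes

1. ¬C ⊑ (∀s.∀r.B ⊔ D)  ⇔  (¬C ⊓ (∃s.∃r.¬B ⊓ ¬D)) unsat w.r.t. T
   all branches close; clash {B, ¬B} at an ∃-successor
2. Hence ¬C ⊑ (∀s.∀r.B ⊔ D): entailed.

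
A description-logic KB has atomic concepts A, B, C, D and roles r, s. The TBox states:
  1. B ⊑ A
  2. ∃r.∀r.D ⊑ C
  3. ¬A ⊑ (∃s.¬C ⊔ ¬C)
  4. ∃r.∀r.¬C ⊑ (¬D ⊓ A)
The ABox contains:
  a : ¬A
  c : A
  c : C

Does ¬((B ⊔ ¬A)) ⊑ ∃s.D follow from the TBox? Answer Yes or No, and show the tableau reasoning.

No

1. ¬((B ⊔ ¬A)) ⊑ ∃s.D  ⇔  ((¬B ⊓ A) ⊓ ∀s.¬D) unsat w.r.t. T
   open: L(x₀) ⊇ {A, ¬B, ∀r.∃r.C, ∀r.∃r.¬D, ∀s.¬D}
2. Hence ¬((B ⊔ ¬A)) ⊑ ∃s.D: not entailed.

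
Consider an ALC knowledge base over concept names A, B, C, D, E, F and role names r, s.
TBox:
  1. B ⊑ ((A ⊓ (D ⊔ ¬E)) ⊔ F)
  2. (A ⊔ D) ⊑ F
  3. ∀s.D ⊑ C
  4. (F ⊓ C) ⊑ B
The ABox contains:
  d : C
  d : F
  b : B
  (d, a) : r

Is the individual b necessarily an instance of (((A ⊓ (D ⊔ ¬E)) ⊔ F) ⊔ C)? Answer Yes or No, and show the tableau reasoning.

Yes

1. b : (((A ⊓ (D ⊔ ¬E)) ⊔ F) ⊔ C)?  L(b) = {B} ∪ {(((¬A ⊔ (¬D ⊓ E)) ⊓ ¬F) ⊓ ¬C)}
   clash {F, ¬F} at b — b ∈ (((A ⊓ (D ⊔ ¬E)) ⊔ F) ⊔ C)
2. Hence b : (((A ⊓ (D ⊔ ¬E)) ⊔ F) ⊔ C): entailed.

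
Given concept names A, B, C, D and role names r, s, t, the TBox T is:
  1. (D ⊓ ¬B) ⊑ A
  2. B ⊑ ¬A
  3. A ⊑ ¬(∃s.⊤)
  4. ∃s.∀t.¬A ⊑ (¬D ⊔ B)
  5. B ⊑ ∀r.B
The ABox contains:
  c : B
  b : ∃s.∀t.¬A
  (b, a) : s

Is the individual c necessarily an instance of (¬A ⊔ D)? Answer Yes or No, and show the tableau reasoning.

1. c : (¬A ⊔ D)?  L(c) = {B} ∪ {(A ⊓ ¬D)}
   clash {A, ¬A} at c — c ∈ (¬A ⊔ D)
2. Hence c : (¬A ⊔ D): entailed.

Yes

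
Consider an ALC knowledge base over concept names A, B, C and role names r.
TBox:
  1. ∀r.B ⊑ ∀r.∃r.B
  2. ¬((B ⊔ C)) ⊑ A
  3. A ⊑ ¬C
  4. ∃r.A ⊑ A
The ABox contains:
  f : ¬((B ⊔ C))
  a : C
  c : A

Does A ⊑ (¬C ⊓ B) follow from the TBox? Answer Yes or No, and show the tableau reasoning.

1. A ⊑ (¬C ⊓ B)  ⇔  (A ⊓ (C ⊔ ¬B)) unsat w.r.t. T
   apply at x₀: A⊑¬C
   open: L(x₀) ⊇ {A, ¬B, ¬C, ∃r.¬B} (+ ∃-successors)
2. Hence A ⊑ (¬C ⊓ B): not entailed.

No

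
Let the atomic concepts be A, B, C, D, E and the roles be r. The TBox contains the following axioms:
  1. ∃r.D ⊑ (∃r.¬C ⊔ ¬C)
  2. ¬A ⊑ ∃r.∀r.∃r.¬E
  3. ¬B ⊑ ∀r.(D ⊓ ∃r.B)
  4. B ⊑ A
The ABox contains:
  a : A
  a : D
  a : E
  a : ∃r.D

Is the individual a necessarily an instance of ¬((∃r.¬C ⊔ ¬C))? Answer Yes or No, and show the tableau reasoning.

1. a : ¬((∃r.¬C ⊔ ¬C))?  L(a) = {A, D, E, ∃r.D} ∪ {(∃r.¬C ⊔ ¬C)}
   open: L(a) ⊇ {A, B, D, E, ∃r.D, …} (+ ∃-successors) — a ∉ ¬((∃r.¬C ⊔ ¬C)) possible
2. Hence a : ¬((∃r.¬C ⊔ ¬C)): not entailed.

No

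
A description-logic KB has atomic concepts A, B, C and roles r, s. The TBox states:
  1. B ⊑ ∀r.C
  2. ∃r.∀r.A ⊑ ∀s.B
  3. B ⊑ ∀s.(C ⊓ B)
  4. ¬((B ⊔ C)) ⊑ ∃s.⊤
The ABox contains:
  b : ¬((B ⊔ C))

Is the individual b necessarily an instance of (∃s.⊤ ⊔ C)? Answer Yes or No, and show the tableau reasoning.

Yes

1. b : (∃s.⊤ ⊔ C)?  L(b) = {¬((B ⊔ C))} ∪ {(∀s.⊥ ⊓ ¬C)}
   clash ⊥ at an ∃-successor — b ∈ (∃s.⊤ ⊔ C)
2. Hence b : (∃s.⊤ ⊔ C): entailed.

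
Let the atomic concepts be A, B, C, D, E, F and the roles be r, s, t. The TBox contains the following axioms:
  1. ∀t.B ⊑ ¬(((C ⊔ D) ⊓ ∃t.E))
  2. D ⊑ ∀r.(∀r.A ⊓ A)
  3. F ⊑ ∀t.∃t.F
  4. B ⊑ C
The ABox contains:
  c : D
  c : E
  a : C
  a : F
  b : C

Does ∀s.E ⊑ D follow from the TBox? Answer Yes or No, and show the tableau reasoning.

No

1. ∀s.E ⊑ D  ⇔  (∀s.E ⊓ ¬D) unsat w.r.t. T
   open: L(x₀) ⊇ {¬B, ¬D, ¬F, ∀s.E, ∃t.¬B} (+ ∃-successors)
2. Hence ∀s.E ⊑ D: not entailed.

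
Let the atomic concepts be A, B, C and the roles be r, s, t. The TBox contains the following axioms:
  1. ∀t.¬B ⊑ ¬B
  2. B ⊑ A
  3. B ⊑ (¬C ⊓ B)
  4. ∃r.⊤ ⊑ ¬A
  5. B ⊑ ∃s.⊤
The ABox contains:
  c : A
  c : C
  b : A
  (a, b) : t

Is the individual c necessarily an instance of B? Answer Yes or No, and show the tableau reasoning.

No

1. c : B?  L(c) = {A, C} ∪ {¬B}
   open: L(c) ⊇ {A, C, ¬B, ∀r.⊥} — c ∉ B possible
2. Hence c : B: not entailed.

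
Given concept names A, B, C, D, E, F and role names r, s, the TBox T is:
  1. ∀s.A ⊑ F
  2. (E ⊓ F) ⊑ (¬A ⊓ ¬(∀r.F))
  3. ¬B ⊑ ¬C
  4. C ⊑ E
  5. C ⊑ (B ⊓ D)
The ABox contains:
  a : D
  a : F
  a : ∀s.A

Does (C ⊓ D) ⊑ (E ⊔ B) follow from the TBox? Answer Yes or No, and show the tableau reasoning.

Yes

1. (C ⊓ D) ⊑ (E ⊔ B)  ⇔  ((C ⊓ D) ⊓ (¬E ⊓ ¬B)) unsat w.r.t. T
   all branches close; clash {C, ¬C} at x₀
2. Hence (C ⊓ D) ⊑ (E ⊔ B): entailed.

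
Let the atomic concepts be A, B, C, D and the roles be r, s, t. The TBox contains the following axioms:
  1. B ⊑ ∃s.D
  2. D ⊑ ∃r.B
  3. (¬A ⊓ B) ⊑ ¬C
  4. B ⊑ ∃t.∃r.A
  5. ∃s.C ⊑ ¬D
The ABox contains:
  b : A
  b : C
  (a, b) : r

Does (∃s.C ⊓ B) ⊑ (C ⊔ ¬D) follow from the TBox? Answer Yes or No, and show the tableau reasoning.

Yes

1. (∃s.C ⊓ B) ⊑ (C ⊔ ¬D)  ⇔  ((∃s.C ⊓ B) ⊓ (¬C ⊓ D)) unsat w.r.t. T
   all branches close; clash {D, ¬D} at x₀
2. Hence (∃s.C ⊓ B) ⊑ (C ⊔ ¬D): entailed.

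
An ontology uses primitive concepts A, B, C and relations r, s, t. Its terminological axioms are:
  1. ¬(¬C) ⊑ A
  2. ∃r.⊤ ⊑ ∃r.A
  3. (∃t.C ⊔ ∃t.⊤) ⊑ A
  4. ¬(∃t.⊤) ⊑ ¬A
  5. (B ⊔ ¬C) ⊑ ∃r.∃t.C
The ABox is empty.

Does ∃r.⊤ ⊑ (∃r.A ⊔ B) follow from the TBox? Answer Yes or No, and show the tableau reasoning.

1. ∃r.⊤ ⊑ (∃r.A ⊔ B)  ⇔  (∃r.⊤ ⊓ (∀r.¬A ⊓ ¬B)) unsat w.r.t. T
   all branches close; clash {A, ¬A} at x₀
2. Hence ∃r.⊤ ⊑ (∃r.A ⊔ B): entailed.

Yes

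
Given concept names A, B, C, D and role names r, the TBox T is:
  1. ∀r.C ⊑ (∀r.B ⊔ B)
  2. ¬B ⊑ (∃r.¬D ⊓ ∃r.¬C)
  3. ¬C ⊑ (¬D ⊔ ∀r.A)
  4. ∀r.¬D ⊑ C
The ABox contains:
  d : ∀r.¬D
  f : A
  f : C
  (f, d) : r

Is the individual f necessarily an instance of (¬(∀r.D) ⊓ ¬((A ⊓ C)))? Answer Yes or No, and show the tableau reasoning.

No

1. f : (¬(∀r.D) ⊓ ¬((A ⊓ C)))?  L(f) = {A, C} ∪ {(∀r.D ⊔ (A ⊓ C))}
   open: L(f) ⊇ {A, B, C, ∀r.D, ∃r.¬C} (+ ∃-successors) — f ∉ (¬(∀r.D) ⊓ ¬((A ⊓ C))) possible
2. Hence f : (¬(∀r.D) ⊓ ¬((A ⊓ C))): not entailed.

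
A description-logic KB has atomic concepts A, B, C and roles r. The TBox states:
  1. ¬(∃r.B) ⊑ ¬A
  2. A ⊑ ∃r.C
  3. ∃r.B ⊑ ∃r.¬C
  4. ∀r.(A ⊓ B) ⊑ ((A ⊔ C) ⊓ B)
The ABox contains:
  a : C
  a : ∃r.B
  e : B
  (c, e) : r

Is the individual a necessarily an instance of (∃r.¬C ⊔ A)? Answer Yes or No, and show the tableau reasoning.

1. a : (∃r.¬C ⊔ A)?  L(a) = {C, ∃r.B} ∪ {(∀r.C ⊓ ¬A)}
   clash {C, ¬C} at an ∃-successor — a ∈ (∃r.¬C ⊔ A)
2. Hence a : (∃r.¬C ⊔ A): entailed.

Yes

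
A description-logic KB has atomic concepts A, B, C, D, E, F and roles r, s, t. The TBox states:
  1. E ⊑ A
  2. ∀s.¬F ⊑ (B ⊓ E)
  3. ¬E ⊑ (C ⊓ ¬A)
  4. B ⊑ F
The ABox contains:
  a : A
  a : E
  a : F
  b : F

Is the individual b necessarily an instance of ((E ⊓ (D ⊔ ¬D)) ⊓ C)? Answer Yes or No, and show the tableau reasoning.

No

1. b : ((E ⊓ (D ⊔ ¬D)) ⊓ C)?  L(b) = {F} ∪ {((¬E ⊔ (¬D ⊓ D)) ⊔ ¬C)}
   open: L(b) ⊇ {C, F, ¬A, ¬E, ∃s.F} (+ ∃-successors) — b ∉ ((E ⊓ (D ⊔ ¬D)) ⊓ C) possible
2. Hence b : ((E ⊓ (D ⊔ ¬D)) ⊓ C): not entailed.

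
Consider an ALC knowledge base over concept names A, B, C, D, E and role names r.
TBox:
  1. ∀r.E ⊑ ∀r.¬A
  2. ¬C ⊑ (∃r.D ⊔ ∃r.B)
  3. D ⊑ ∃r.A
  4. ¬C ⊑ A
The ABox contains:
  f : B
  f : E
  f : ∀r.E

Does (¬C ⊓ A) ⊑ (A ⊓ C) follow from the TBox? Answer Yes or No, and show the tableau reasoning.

1. (¬C ⊓ A) ⊑ (A ⊓ C)  ⇔  ((¬C ⊓ A) ⊓ (¬A ⊔ ¬C)) unsat w.r.t. T
   apply at x₀: ¬C⊑(∃r.D ⊔ ∃r.B)
   open: L(x₀) ⊇ {A, ¬C, ¬D, ∃r.D, ∃r.¬E} (+ ∃-successors)
2. Hence (¬C ⊓ A) ⊑ (A ⊓ C): not entailed.

No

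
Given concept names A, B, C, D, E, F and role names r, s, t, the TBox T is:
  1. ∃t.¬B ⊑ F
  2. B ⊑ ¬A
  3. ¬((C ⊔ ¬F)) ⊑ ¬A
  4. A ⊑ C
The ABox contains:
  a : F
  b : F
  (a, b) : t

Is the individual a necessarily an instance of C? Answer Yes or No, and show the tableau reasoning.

1. a : C?  L(a) = {F} ∪ {¬C}
   open: L(a) ⊇ {F, ¬A, ¬C} — a ∉ C possible
2. Hence a : C: not entailed.

No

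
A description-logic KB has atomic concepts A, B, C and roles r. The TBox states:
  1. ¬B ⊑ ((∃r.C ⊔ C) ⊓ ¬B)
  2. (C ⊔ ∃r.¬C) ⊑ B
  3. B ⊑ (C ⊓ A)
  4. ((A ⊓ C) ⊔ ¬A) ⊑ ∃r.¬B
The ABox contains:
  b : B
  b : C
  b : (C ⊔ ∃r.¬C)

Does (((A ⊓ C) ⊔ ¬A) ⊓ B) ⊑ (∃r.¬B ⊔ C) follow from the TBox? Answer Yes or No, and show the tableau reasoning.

Yes

1. (((A ⊓ C) ⊔ ¬A) ⊓ B) ⊑ (∃r.¬B ⊔ C)  ⇔  ((((A ⊓ C) ⊔ ¬A) ⊓ B) ⊓ (∀r.B ⊓ ¬C)) unsat w.r.t. T
   all branches close; clash {A, ¬A} at x₀
2. Hence (((A ⊓ C) ⊔ ¬A) ⊓ B) ⊑ (∃r.¬B ⊔ C): entailed.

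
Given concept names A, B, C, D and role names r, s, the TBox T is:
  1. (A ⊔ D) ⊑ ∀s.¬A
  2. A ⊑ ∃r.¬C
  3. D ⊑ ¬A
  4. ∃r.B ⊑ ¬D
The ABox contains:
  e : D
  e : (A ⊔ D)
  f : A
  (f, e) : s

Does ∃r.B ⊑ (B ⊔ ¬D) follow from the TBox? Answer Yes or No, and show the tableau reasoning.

1. ∃r.B ⊑ (B ⊔ ¬D)  ⇔  (∃r.B ⊓ (¬B ⊓ D)) unsat w.r.t. T
   all branches close; clash {D, ¬D} at x₀
2. Hence ∃r.B ⊑ (B ⊔ ¬D): entailed.

Yes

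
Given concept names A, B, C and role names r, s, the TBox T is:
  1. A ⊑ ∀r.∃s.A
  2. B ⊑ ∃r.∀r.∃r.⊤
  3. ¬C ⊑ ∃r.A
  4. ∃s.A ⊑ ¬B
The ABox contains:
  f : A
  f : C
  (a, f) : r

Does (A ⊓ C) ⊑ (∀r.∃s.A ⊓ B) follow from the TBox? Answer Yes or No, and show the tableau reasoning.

1. (A ⊓ C) ⊑ (∀r.∃s.A ⊓ B)  ⇔  ((A ⊓ C) ⊓ (∃r.∀s.¬A ⊔ ¬B)) unsat w.r.t. T
   apply at x₀: A⊑∀r.∃s.A
   open: L(x₀) ⊇ {A, C, ¬B, ∀r.∃s.A, ∀s.¬A}
2. Hence (A ⊓ C) ⊑ (∀r.∃s.A ⊓ B): not entailed.

No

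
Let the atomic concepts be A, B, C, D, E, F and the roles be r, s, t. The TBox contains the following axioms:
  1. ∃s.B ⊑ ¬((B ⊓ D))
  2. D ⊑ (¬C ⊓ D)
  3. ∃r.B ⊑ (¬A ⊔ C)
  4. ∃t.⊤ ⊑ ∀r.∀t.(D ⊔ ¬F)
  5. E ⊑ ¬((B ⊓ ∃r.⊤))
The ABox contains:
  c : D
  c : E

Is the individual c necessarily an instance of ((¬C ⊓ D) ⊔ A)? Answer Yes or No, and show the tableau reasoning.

Yes

1. c : ((¬C ⊓ D) ⊔ A)?  L(c) = {D, E} ∪ {((C ⊔ ¬D) ⊓ ¬A)}
   clash {D, ¬D} at c — c ∈ ((¬C ⊓ D) ⊔ A)
2. Hence c : ((¬C ⊓ D) ⊔ A): entailed.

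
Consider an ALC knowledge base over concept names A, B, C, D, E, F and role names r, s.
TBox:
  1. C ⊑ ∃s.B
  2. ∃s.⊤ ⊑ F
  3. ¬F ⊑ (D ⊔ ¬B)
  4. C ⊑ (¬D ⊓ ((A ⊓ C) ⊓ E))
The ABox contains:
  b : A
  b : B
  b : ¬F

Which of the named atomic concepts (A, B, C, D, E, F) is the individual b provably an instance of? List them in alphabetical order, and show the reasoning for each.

{A, B, D}

1. b : A?  L(b) = {A, B, ¬F} ∪ {¬A}
   clash {A, ¬A} at b — b ∈ A
2. b : B?  L(b) = {A, B, ¬F} ∪ {¬B}
   clash {B, ¬B} at b — b ∈ B
3. b : C?  L(b) = {A, B, ¬F} ∪ {¬C}
   apply at b: ¬F⊑(D ⊔ ¬B)
   open: L(b) ⊇ {A, B, D, ¬C, ¬F, …} — b ∉ C possible
4. b : D?  L(b) = {A, B, ¬F} ∪ {¬D}
   clash {F, ¬F} at b — b ∈ D
5. b : E?  L(b) = {A, B, ¬F} ∪ {¬E}
   apply at b: ¬F⊑(D ⊔ ¬B)
   open: L(b) ⊇ {A, B, D, ¬C, ¬E, …} — b ∉ E possible
6. b : F?  L(b) = {A, B, ¬F} ∪ {¬F}
   apply at b: ¬F⊑(D ⊔ ¬B)
   open: L(b) ⊇ {A, B, D, ¬C, ¬F, …} — b ∉ F possible
7. Entailed for b: {A, B, D}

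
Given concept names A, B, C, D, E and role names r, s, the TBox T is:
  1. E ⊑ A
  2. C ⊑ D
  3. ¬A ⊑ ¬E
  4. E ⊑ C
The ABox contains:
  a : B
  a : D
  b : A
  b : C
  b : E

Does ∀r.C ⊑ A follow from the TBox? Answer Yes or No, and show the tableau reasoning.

No

1. ∀r.C ⊑ A  ⇔  (∀r.C ⊓ ¬A) unsat w.r.t. T
   apply at x₀: ¬A⊑¬E
   open: L(x₀) ⊇ {¬A, ¬C, ¬E, ∀r.C}
2. Hence ∀r.C ⊑ A: not entailed.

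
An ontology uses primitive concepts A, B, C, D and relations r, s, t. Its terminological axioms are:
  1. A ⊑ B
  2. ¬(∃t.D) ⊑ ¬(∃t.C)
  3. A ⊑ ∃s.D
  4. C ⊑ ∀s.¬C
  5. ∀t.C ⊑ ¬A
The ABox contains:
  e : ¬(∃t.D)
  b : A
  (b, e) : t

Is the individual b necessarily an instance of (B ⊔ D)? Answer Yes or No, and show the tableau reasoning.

Yes

1. b : (B ⊔ D)?  L(b) = {A} ∪ {(¬B ⊓ ¬D)}
   clash {B, ¬B} at b — b ∈ (B ⊔ D)
2. Hence b : (B ⊔ D): entailed.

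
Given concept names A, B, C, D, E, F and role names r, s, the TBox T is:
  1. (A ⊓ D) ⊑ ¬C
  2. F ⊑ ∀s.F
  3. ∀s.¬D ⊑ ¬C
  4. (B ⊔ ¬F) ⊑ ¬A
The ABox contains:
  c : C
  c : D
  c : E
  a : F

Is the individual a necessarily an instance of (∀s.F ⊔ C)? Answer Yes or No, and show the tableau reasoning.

1. a : (∀s.F ⊔ C)?  L(a) = {F} ∪ {(∃s.¬F ⊓ ¬C)}
   clash {F, ¬F} at an ∃-successor — a ∈ (∀s.F ⊔ C)
2. Hence a : (∀s.F ⊔ C): entailed.

Yes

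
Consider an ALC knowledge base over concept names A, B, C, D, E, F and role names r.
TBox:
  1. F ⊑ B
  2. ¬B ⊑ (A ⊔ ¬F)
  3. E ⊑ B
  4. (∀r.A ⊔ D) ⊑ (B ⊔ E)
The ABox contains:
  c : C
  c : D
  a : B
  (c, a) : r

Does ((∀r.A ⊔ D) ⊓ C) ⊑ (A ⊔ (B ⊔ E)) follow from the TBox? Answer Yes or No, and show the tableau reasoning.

1. ((∀r.A ⊔ D) ⊓ C) ⊑ (A ⊔ (B ⊔ E))  ⇔  (((∀r.A ⊔ D) ⊓ C) ⊓ (¬A ⊓ (¬B ⊓ ¬E))) unsat w.r.t. T
   all branches close; clash {B, ¬B} at x₀
2. Hence ((∀r.A ⊔ D) ⊓ C) ⊑ (A ⊔ (B ⊔ E)): entailed.

Yes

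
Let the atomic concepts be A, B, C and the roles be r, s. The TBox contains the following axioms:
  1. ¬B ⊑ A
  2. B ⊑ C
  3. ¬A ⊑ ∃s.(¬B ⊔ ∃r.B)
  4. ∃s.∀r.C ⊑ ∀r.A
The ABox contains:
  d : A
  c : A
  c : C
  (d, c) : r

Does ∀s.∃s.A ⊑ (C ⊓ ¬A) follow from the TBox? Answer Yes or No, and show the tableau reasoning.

1. ∀s.∃s.A ⊑ (C ⊓ ¬A)  ⇔  (∀s.∃s.A ⊓ (¬C ⊔ A)) unsat w.r.t. T
   open: L(x₀) ⊇ {A, B, C, ∀s.∃r.¬C, ∀s.∃s.A}
2. Hence ∀s.∃s.A ⊑ (C ⊓ ¬A): not entailed.

No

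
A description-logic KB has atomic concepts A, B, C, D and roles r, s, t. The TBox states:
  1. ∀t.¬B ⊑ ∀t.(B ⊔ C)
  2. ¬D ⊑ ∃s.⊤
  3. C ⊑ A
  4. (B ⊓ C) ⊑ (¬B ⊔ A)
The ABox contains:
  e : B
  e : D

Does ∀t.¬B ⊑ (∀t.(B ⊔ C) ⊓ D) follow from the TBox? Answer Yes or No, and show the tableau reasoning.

No

1. ∀t.¬B ⊑ (∀t.(B ⊔ C) ⊓ D)  ⇔  (∀t.¬B ⊓ (∃t.(¬B ⊓ ¬C) ⊔ ¬D)) unsat w.r.t. T
   apply at x₀: ∀t.¬B⊑∀t.(B ⊔ C)
   open: L(x₀) ⊇ {¬C, ¬D, ∀t.(B ⊔ C), ∀t.¬B, ∃s.⊤} (+ ∃-successors)
2. Hence ∀t.¬B ⊑ (∀t.(B ⊔ C) ⊓ D): not entailed.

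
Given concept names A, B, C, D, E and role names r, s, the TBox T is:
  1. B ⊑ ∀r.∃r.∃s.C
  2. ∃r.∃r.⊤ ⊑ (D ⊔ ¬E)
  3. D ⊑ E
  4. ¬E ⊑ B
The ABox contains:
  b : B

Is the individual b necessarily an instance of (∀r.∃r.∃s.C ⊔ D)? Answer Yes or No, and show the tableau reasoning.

1. b : (∀r.∃r.∃s.C ⊔ D)?  L(b) = {B} ∪ {(∃r.∀r.∀s.¬C ⊓ ¬D)}
   clash {E, ¬E} at an ∃-successor — b ∈ (∀r.∃r.∃s.C ⊔ D)
2. Hence b : (∀r.∃r.∃s.C ⊔ D): entailed.

Yes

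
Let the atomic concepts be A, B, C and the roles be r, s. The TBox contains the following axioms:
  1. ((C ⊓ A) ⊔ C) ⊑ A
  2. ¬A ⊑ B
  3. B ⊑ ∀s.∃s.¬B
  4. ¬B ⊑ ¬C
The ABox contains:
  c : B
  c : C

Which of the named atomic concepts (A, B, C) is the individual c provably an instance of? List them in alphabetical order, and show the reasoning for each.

{A, B, C}

1. c : A?  L(c) = {B, C} ∪ {¬A}
   clash {A, ¬A} at c — c ∈ A
2. c : B?  L(c) = {B, C} ∪ {¬B}
   clash {B, ¬B} at c — c ∈ B
3. c : C?  L(c) = {B, C} ∪ {¬C}
   clash {C, ¬C} at c — c ∈ C
4. Entailed for c: {A, B, C}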